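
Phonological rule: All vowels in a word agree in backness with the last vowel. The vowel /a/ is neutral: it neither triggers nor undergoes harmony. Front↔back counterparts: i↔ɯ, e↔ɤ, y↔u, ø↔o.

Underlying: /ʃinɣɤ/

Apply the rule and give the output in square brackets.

/i/ harmonizes with /ɤ/ ([+back]) → [ɯ]

[ʃɯnɣɤ]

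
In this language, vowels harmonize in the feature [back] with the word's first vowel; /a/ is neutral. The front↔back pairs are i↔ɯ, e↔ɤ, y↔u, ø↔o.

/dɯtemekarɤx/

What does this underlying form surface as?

[dɯtɤmɤkarɤx]

/e/ harmonizes with /ɯ/ ([+back]) → [ɤ]
/e/ harmonizes with /ɯ/ ([+back]) → [ɤ]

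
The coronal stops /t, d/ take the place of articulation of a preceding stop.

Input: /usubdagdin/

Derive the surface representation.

[usubbaggin]

/d/ after /b/ (labial) → [b]
/d/ after /g/ (velar) → [g]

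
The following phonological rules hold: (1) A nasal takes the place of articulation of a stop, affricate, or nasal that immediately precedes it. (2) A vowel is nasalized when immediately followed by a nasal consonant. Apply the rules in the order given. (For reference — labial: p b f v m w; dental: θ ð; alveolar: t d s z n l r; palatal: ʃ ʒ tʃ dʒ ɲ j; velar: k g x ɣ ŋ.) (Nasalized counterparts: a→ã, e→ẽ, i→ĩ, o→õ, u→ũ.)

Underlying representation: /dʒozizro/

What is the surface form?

[dʒozizro]

Rule 1: no segment meets the rule's conditions; no change.
After rule 1: dʒozizro
Rule 2: no segment meets the rule's conditions; no change.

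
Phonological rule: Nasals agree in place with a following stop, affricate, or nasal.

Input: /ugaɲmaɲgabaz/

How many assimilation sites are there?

/ɲ/ before /m/ (labial) → [m]
/ɲ/ before /g/ (velar) → [ŋ]
2 segments change.

2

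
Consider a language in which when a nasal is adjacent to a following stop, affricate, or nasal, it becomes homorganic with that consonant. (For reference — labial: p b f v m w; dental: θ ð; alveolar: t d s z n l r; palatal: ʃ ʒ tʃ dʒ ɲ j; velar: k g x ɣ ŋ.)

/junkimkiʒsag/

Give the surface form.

[juŋkiŋkiʒsag]

/n/ before /k/ (velar) → [ŋ]
/m/ before /k/ (velar) → [ŋ]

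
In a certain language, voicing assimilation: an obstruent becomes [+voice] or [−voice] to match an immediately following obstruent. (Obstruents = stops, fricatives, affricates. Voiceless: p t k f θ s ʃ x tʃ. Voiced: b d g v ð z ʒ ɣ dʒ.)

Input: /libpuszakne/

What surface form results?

/b/ before /p/ (voiceless) → [p]
/s/ before /z/ (voiced) → [z]

[lippuzzakne]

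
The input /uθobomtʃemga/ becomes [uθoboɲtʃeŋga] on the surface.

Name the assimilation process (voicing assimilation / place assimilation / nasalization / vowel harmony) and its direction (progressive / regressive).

/m/→[ɲ] /m/→[ŋ].
Each target copies a feature from the following segment, so the direction is regressive.

place assimilation, regressive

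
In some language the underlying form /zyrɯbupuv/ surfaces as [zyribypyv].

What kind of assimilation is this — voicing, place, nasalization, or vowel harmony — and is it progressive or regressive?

vowel harmony, progressive

/ɯ/→[i] /u/→[y] /u/→[y].
Vowels agree with the first vowel, so the harmony is progressive.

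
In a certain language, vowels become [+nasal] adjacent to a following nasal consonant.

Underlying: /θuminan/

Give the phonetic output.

/u/ before nasal /m/ → [ũ]
/i/ before nasal /n/ → [ĩ]
/a/ before nasal /n/ → [ã]

[θũmĩnãn]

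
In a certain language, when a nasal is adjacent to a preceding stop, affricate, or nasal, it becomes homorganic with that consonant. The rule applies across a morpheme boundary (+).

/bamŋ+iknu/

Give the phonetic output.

/ŋ/ after /m/ (labial) → [m]
/n/ after /k/ (velar) → [ŋ]

[bamm+ikŋu]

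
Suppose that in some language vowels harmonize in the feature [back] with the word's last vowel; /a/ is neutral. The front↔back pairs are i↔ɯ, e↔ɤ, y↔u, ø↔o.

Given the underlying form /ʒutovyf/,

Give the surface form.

/u/ harmonizes with /y/ ([-back]) → [y]
/o/ harmonizes with /y/ ([-back]) → [ø]

[ʒytøvyf]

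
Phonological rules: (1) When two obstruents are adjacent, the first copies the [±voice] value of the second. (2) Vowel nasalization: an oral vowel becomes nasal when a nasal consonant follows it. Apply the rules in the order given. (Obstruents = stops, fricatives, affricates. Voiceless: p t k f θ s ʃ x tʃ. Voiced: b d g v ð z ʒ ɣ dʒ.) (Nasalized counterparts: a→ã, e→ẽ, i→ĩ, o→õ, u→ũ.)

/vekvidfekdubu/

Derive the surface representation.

[vegvitfegdubu]

Rule 1: /k/ before /v/ (voiced) → [g]
Rule 1: /d/ before /f/ (voiceless) → [t]
Rule 1: /k/ before /d/ (voiced) → [g]
After rule 1: vegvitfegdubu
Rule 2: no segment meets the rule's conditions; no change.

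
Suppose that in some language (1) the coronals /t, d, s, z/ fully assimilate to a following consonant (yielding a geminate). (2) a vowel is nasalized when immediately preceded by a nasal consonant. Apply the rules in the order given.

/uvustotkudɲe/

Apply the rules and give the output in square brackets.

[uvuttokkuɲɲẽ]

Rule 1: /s/ before /t/ → [t] (total assimilation)
Rule 1: /t/ before /k/ → [k] (total assimilation)
Rule 1: /d/ before /ɲ/ → [ɲ] (total assimilation)
After rule 1: uvuttokkuɲɲe
Rule 2: /e/ after nasal /ɲ/ → [ẽ]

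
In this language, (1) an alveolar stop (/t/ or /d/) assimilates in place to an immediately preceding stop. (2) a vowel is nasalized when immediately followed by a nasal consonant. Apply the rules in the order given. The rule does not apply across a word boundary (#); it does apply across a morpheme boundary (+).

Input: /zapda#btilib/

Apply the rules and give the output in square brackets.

Rule 1: /d/ after /p/ (labial) → [b]
Rule 1: /t/ after /b/ (labial) → [p]
After rule 1: zapba#bpilib
Rule 2: no segment meets the rule's conditions; no change.

[zapba#bpilib]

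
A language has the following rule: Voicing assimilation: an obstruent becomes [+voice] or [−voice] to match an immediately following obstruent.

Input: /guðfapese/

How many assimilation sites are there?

1

/ð/ before /f/ (voiceless) → [θ]
1 segment changes.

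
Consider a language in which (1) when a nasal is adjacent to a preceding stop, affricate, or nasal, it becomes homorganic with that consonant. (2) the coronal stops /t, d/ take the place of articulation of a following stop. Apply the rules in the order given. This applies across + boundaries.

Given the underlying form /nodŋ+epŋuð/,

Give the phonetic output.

[nodn+epmuð]

Rule 1: /ŋ/ after /d/ (alveolar) → [n]
Rule 1: /ŋ/ after /p/ (labial) → [m]
After rule 1: nodn+epmuð
Rule 2: no segment meets the rule's conditions; no change.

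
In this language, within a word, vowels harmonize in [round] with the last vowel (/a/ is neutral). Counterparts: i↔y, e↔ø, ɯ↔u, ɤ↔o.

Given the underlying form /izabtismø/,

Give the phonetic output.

[yzabtysmø]

/i/ harmonizes with /ø/ ([+round]) → [y]
/i/ harmonizes with /ø/ ([+round]) → [y]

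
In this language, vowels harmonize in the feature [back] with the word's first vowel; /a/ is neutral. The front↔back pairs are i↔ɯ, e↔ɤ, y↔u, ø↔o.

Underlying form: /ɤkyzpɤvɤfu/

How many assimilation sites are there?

1

/y/ harmonizes with /ɤ/ ([+back]) → [u]
1 segment changes.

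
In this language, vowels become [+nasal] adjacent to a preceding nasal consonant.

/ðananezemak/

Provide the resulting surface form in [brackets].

[ðanãnẽzemãk]

/a/ after nasal /n/ → [ã]
/e/ after nasal /n/ → [ẽ]
/a/ after nasal /m/ → [ã]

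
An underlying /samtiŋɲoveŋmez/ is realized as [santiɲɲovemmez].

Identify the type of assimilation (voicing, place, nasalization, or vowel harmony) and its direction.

/m/→[n] /ŋ/→[ɲ] /ŋ/→[m].
Each target copies a feature from the following segment, so the direction is regressive.

place assimilation, regressive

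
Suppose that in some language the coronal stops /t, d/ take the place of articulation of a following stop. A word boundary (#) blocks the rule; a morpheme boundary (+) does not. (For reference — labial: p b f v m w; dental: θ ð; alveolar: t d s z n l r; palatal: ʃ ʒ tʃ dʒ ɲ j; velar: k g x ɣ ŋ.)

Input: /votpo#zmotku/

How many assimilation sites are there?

/t/ before /p/ (labial) → [p]
/t/ before /k/ (velar) → [k]
2 segments change.

2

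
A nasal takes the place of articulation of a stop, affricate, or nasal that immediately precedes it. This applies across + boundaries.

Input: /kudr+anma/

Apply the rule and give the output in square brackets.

[kudr+anna]

/m/ after /n/ (alveolar) → [n]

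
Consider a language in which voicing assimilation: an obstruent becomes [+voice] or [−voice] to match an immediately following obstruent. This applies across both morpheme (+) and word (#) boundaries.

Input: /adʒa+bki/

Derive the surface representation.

/b/ before /k/ (voiceless) → [p]

[adʒa+pki]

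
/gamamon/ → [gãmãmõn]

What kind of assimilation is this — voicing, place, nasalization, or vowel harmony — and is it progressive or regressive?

nasalization, regressive

/a/→[ã] /a/→[ã] /o/→[õ].
Each target copies a feature from the following segment, so the direction is regressive.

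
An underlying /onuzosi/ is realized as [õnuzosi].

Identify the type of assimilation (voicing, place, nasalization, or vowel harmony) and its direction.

/o/→[õ].
Each target copies a feature from the following segment, so the direction is regressive.

nasalization, regressive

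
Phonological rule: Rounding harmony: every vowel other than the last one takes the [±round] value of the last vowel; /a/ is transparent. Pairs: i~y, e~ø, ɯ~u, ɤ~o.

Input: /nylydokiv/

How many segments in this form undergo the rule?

3

/y/ harmonizes with /i/ ([-round]) → [i]
/y/ harmonizes with /i/ ([-round]) → [i]
/o/ harmonizes with /i/ ([-round]) → [ɤ]
3 segments change.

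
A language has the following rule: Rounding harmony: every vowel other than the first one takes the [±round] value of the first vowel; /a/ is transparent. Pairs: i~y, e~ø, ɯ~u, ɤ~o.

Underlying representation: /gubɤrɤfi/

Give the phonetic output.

/ɤ/ harmonizes with /u/ ([+round]) → [o]
/ɤ/ harmonizes with /u/ ([+round]) → [o]
/i/ harmonizes with /u/ ([+round]) → [y]

[guborofy]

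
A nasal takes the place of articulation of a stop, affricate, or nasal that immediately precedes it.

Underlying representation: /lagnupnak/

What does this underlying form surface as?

/n/ after /g/ (velar) → [ŋ]
/n/ after /p/ (labial) → [m]

[lagŋupmak]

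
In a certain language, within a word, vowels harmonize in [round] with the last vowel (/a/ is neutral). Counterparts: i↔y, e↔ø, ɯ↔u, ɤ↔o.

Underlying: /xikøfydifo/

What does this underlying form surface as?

/i/ harmonizes with /o/ ([+round]) → [y]
/i/ harmonizes with /o/ ([+round]) → [y]

[xykøfydyfo]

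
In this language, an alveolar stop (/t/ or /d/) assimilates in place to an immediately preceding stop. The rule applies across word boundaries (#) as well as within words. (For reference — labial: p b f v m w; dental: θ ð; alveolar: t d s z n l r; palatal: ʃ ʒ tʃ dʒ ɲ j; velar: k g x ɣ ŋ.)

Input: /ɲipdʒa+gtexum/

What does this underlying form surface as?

/t/ after /g/ (velar) → [k]

[ɲipdʒa+gkexum]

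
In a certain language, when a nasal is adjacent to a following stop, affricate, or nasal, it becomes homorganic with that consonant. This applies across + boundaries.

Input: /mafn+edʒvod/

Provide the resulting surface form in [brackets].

[mafn+edʒvod]

no segment meets the rule's conditions; no change.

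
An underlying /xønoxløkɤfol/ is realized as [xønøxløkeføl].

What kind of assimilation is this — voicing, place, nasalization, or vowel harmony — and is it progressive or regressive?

/o/→[ø] /ɤ/→[e] /o/→[ø].
Vowels agree with the first vowel, so the harmony is progressive.

vowel harmony, progressive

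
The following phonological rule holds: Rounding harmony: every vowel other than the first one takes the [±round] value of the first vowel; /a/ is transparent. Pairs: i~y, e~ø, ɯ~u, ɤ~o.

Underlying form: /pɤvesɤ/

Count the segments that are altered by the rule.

0

No segment meets the rule's conditions.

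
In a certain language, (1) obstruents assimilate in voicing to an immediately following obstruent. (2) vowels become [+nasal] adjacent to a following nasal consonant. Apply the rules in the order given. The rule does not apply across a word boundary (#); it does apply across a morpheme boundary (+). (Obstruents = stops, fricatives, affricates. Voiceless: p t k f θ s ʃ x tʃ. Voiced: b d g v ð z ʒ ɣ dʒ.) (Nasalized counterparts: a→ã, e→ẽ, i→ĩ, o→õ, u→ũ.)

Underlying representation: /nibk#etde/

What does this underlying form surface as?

[nipk#edde]

Rule 1: /b/ before /k/ (voiceless) → [p]
Rule 1: /t/ before /d/ (voiced) → [d]
After rule 1: nipk#edde
Rule 2: no segment meets the rule's conditions; no change.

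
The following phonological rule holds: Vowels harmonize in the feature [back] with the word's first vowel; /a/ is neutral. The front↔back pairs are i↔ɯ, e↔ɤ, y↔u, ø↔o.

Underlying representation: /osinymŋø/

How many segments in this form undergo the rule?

/i/ harmonizes with /o/ ([+back]) → [ɯ]
/y/ harmonizes with /o/ ([+back]) → [u]
/ø/ harmonizes with /o/ ([+back]) → [o]
3 segments change.

3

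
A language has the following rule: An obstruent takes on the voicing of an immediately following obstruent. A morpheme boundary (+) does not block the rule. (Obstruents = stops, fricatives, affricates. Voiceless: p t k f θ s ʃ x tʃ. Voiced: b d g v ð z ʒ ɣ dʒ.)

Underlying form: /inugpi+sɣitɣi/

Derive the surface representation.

[inukpi+zɣidɣi]

/g/ before /p/ (voiceless) → [k]
/s/ before /ɣ/ (voiced) → [z]
/t/ before /ɣ/ (voiced) → [d]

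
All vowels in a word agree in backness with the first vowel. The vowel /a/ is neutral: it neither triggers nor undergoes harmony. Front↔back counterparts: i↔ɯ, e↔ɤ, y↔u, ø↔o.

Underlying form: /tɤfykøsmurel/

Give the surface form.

[tɤfukosmurɤl]

/y/ harmonizes with /ɤ/ ([+back]) → [u]
/ø/ harmonizes with /ɤ/ ([+back]) → [o]
/e/ harmonizes with /ɤ/ ([+back]) → [ɤ]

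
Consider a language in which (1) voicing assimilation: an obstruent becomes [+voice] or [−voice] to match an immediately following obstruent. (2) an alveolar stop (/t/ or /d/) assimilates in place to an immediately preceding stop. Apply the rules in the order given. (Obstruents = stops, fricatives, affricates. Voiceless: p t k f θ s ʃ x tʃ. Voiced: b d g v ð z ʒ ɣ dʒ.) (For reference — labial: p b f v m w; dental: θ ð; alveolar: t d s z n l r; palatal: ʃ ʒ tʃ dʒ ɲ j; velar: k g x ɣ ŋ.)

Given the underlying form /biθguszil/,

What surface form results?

Rule 1: /θ/ before /g/ (voiced) → [ð]
Rule 1: /s/ before /z/ (voiced) → [z]
After rule 1: biðguzzil
Rule 2: no segment meets the rule's conditions; no change.

[biðguzzil]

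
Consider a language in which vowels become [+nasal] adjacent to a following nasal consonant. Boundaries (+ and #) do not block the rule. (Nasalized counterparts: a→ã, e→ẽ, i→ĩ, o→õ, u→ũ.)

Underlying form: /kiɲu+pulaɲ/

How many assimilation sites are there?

2

/i/ before nasal /ɲ/ → [ĩ]
/a/ before nasal /ɲ/ → [ã]
2 segments change.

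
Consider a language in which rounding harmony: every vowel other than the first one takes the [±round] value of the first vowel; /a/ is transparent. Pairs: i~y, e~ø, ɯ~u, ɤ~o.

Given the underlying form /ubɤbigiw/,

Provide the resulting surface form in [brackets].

[ubobygyw]

/ɤ/ harmonizes with /u/ ([+round]) → [o]
/i/ harmonizes with /u/ ([+round]) → [y]
/i/ harmonizes with /u/ ([+round]) → [y]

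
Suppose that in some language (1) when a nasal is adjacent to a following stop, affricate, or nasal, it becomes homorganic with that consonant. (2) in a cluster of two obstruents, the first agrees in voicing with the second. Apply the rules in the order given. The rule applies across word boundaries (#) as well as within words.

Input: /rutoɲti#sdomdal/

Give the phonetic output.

Rule 1: /ɲ/ before /t/ (alveolar) → [n]
Rule 1: /m/ before /d/ (alveolar) → [n]
After rule 1: rutonti#sdondal
Rule 2: /s/ before /d/ (voiced) → [z]

[rutonti#zdondal]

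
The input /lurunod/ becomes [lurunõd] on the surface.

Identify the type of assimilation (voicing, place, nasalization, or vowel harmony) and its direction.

nasalization, progressive

/o/→[õ].
Each target copies a feature from the preceding segment, so the direction is progressive.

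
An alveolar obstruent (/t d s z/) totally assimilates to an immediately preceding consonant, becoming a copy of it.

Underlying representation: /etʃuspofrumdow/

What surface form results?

/d/ after /m/ → [m] (total assimilation)

[etʃuspofrummow]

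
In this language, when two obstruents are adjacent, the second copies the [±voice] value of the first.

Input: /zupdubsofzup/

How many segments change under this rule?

3

/d/ after /p/ (voiceless) → [t]
/s/ after /b/ (voiced) → [z]
/z/ after /f/ (voiceless) → [s]
3 segments change.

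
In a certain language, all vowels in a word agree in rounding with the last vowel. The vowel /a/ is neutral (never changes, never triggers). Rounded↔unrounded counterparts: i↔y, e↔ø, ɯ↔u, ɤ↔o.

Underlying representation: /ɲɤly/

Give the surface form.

[ɲoly]

/ɤ/ harmonizes with /y/ ([+round]) → [o]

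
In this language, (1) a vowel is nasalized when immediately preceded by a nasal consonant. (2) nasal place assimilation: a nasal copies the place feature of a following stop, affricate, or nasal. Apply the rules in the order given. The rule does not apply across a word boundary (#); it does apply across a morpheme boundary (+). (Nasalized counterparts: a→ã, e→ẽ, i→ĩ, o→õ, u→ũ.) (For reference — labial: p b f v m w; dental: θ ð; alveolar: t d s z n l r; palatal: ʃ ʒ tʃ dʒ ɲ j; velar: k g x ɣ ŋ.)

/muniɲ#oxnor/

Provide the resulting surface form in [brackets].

Rule 1: /u/ after nasal /m/ → [ũ]
Rule 1: /i/ after nasal /n/ → [ĩ]
Rule 1: /o/ after nasal /n/ → [õ]
After rule 1: mũnĩɲ#oxnõr
Rule 2: no segment meets the rule's conditions; no change.

[mũnĩɲ#oxnõr]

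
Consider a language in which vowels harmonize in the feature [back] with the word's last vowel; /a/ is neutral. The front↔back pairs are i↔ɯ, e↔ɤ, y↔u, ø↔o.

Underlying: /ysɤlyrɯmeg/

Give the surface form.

[yselyrimeg]

/ɤ/ harmonizes with /e/ ([-back]) → [e]
/ɯ/ harmonizes with /e/ ([-back]) → [i]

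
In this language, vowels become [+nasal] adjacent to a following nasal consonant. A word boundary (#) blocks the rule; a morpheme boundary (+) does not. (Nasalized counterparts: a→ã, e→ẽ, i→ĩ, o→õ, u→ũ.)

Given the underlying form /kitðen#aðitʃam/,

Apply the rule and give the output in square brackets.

/e/ before nasal /n/ → [ẽ]
/a/ before nasal /m/ → [ã]

[kitðẽn#aðitʃãm]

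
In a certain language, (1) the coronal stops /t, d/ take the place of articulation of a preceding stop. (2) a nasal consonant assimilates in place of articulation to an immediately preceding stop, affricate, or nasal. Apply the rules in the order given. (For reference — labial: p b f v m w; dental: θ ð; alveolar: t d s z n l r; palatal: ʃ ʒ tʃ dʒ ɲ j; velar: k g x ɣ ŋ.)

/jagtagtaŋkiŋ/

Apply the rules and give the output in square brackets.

Rule 1: /t/ after /g/ (velar) → [k]
Rule 1: /t/ after /g/ (velar) → [k]
After rule 1: jagkagkaŋkiŋ
Rule 2: no segment meets the rule's conditions; no change.

[jagkagkaŋkiŋ]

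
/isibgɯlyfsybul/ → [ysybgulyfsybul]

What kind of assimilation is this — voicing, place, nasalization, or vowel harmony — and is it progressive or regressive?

vowel harmony, regressive

/i/→[y] /i/→[y] /ɯ/→[u].
Vowels agree with the last vowel, so the harmony is regressive.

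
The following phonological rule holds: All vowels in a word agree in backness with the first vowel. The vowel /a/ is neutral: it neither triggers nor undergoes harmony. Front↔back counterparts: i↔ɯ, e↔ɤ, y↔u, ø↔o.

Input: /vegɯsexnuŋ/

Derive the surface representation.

/ɯ/ harmonizes with /e/ ([-back]) → [i]
/u/ harmonizes with /e/ ([-back]) → [y]

[vegisexnyŋ]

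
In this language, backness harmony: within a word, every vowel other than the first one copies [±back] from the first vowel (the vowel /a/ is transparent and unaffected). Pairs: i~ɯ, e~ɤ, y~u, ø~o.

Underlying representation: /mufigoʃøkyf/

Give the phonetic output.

/i/ harmonizes with /u/ ([+back]) → [ɯ]
/ø/ harmonizes with /u/ ([+back]) → [o]
/y/ harmonizes with /u/ ([+back]) → [u]

[mufɯgoʃokuf]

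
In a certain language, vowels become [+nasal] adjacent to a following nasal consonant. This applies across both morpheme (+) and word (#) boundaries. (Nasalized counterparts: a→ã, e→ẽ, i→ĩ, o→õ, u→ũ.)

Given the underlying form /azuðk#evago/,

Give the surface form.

[azuðk#evago]

no segment meets the rule's conditions; no change.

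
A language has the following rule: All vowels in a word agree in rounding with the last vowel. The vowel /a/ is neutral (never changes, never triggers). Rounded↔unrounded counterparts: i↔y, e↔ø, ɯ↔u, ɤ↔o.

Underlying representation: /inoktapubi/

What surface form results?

/o/ harmonizes with /i/ ([-round]) → [ɤ]
/u/ harmonizes with /i/ ([-round]) → [ɯ]

[inɤktapɯbi]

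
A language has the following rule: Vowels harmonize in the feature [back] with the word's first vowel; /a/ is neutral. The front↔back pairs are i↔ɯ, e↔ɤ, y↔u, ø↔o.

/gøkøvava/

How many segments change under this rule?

0

No segment meets the rule's conditions.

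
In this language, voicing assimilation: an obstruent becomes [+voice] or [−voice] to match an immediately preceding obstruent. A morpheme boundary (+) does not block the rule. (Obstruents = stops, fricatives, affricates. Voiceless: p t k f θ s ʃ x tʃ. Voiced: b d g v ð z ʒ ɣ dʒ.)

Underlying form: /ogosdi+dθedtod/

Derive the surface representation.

/d/ after /s/ (voiceless) → [t]
/θ/ after /d/ (voiced) → [ð]
/t/ after /d/ (voiced) → [d]

[ogosti+dðeddod]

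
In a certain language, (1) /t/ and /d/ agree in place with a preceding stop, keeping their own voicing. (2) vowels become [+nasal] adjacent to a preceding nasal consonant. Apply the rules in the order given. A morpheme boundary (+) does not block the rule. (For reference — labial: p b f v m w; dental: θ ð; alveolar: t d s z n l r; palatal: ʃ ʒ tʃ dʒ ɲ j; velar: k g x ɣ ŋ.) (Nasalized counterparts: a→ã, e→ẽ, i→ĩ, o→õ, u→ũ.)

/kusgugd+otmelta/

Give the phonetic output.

[kusgugg+otmẽlta]

Rule 1: /d/ after /g/ (velar) → [g]
After rule 1: kusgugg+otmelta
Rule 2: /e/ after nasal /m/ → [ẽ]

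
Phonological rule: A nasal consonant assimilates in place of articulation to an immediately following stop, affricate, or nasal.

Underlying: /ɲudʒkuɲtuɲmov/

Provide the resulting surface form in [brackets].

[ɲudʒkuntummov]

/ɲ/ before /t/ (alveolar) → [n]
/ɲ/ before /m/ (labial) → [m]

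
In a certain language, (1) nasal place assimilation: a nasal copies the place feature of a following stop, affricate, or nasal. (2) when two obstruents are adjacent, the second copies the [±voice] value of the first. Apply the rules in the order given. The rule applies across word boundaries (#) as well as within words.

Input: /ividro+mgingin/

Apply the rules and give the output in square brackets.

Rule 1: /m/ before /g/ (velar) → [ŋ]
Rule 1: /n/ before /g/ (velar) → [ŋ]
After rule 1: ividro+ŋgiŋgin
Rule 2: no segment meets the rule's conditions; no change.

[ividro+ŋgiŋgin]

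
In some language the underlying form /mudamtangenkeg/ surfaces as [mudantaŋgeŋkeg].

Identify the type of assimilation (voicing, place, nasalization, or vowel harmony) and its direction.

place assimilation, regressive

/m/→[n] /n/→[ŋ] /n/→[ŋ].
Each target copies a feature from the following segment, so the direction is regressive.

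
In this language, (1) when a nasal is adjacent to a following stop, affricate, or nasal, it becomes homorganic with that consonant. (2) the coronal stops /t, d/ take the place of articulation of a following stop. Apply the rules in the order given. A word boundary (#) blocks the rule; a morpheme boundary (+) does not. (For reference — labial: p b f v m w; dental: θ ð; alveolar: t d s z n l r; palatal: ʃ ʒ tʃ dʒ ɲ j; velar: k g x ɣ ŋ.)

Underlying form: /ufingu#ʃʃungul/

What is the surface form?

[ufiŋgu#ʃʃuŋgul]

Rule 1: /n/ before /g/ (velar) → [ŋ]
Rule 1: /n/ before /g/ (velar) → [ŋ]
After rule 1: ufiŋgu#ʃʃuŋgul
Rule 2: no segment meets the rule's conditions; no change.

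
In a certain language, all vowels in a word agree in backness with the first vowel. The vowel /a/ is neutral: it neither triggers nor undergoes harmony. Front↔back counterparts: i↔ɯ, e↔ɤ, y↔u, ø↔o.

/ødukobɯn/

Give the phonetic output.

/u/ harmonizes with /ø/ ([-back]) → [y]
/o/ harmonizes with /ø/ ([-back]) → [ø]
/ɯ/ harmonizes with /ø/ ([-back]) → [i]

[ødykøbin]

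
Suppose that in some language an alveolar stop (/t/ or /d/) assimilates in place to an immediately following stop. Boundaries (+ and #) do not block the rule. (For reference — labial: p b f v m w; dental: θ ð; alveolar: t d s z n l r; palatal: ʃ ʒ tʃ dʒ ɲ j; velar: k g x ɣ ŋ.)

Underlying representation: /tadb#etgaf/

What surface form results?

/d/ before /b/ (labial) → [b]
/t/ before /g/ (velar) → [k]

[tabb#ekgaf]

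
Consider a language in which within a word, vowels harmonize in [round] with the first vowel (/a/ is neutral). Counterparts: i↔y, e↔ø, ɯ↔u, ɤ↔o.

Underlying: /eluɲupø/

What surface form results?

/u/ harmonizes with /e/ ([-round]) → [ɯ]
/u/ harmonizes with /e/ ([-round]) → [ɯ]
/ø/ harmonizes with /e/ ([-round]) → [e]

[elɯɲɯpe]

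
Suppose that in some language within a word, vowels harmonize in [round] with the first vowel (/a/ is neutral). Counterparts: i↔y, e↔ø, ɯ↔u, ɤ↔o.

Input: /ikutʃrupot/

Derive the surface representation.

[ikɯtʃrɯpɤt]

/u/ harmonizes with /i/ ([-round]) → [ɯ]
/u/ harmonizes with /i/ ([-round]) → [ɯ]
/o/ harmonizes with /i/ ([-round]) → [ɤ]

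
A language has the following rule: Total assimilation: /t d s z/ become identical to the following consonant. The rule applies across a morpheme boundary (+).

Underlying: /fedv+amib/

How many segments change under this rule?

/d/ before /v/ → [v] (total assimilation)
1 segment changes.

1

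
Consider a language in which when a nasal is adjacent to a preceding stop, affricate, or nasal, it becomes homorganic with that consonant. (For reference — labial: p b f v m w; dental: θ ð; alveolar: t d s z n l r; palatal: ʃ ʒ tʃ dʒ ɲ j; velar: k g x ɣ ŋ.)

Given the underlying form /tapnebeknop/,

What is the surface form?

[tapmebekŋop]

/n/ after /p/ (labial) → [m]
/n/ after /k/ (velar) → [ŋ]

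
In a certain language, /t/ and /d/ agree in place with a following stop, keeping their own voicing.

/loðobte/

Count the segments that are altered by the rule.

No segment meets the rule's conditions.

0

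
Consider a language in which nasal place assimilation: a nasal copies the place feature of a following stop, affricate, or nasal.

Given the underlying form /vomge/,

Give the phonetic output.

[voŋge]

/m/ before /g/ (velar) → [ŋ]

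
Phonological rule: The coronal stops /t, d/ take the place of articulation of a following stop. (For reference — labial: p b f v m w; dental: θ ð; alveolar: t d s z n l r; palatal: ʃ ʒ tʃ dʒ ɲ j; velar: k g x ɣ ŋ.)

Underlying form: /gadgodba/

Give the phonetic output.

[gaggobba]

/d/ before /g/ (velar) → [g]
/d/ before /b/ (labial) → [b]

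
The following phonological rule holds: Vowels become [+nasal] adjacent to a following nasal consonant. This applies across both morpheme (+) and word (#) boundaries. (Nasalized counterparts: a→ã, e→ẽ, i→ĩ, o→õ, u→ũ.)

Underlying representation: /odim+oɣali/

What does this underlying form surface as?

/i/ before nasal /m/ → [ĩ]

[odĩm+oɣali]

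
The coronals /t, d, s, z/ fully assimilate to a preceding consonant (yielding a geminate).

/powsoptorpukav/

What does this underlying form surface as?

[powwopporpukav]

/s/ after /w/ → [w] (total assimilation)
/t/ after /p/ → [p] (total assimilation)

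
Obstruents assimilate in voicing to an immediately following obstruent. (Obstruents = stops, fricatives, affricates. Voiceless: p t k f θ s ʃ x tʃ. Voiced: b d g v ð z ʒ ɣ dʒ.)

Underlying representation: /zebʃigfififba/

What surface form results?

[zepʃikfifivba]

/b/ before /ʃ/ (voiceless) → [p]
/g/ before /f/ (voiceless) → [k]
/f/ before /b/ (voiced) → [v]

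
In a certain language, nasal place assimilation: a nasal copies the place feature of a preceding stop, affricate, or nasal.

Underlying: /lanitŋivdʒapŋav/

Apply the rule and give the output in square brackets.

[lanitnivdʒapmav]

/ŋ/ after /t/ (alveolar) → [n]
/ŋ/ after /p/ (labial) → [m]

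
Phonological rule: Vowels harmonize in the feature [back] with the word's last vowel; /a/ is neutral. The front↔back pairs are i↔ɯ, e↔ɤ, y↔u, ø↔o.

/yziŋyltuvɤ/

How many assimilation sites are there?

3

/y/ harmonizes with /ɤ/ ([+back]) → [u]
/i/ harmonizes with /ɤ/ ([+back]) → [ɯ]
/y/ harmonizes with /ɤ/ ([+back]) → [u]
3 segments change.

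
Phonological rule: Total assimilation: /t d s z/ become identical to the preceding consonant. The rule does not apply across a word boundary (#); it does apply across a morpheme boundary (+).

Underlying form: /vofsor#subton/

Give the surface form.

/s/ after /f/ → [f] (total assimilation)
/t/ after /b/ → [b] (total assimilation)

[voffor#subbon]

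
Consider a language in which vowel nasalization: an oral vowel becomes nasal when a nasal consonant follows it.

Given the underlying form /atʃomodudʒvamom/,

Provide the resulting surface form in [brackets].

/o/ before nasal /m/ → [õ]
/a/ before nasal /m/ → [ã]
/o/ before nasal /m/ → [õ]

[atʃõmodudʒvãmõm]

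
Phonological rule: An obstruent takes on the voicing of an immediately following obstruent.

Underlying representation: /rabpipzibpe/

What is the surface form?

/b/ before /p/ (voiceless) → [p]
/p/ before /z/ (voiced) → [b]
/b/ before /p/ (voiceless) → [p]

[rappibzippe]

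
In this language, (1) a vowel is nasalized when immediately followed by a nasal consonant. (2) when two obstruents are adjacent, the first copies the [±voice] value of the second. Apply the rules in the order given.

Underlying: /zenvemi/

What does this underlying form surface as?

Rule 1: /e/ before nasal /n/ → [ẽ]
Rule 1: /e/ before nasal /m/ → [ẽ]
After rule 1: zẽnvẽmi
Rule 2: no segment meets the rule's conditions; no change.

[zẽnvẽmi]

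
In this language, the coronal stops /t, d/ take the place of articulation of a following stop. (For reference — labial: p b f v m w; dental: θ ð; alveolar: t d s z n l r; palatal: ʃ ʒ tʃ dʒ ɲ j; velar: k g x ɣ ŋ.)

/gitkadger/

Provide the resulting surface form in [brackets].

[gikkagger]

/t/ before /k/ (velar) → [k]
/d/ before /g/ (velar) → [g]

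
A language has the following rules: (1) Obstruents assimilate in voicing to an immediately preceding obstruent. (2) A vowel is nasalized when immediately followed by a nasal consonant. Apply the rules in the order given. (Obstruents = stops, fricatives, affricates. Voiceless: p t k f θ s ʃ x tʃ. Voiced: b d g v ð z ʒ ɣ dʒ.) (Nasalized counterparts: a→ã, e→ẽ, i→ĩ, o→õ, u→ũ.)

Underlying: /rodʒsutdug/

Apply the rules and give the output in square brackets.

Rule 1: /s/ after /dʒ/ (voiced) → [z]
Rule 1: /d/ after /t/ (voiceless) → [t]
After rule 1: rodʒzuttug
Rule 2: no segment meets the rule's conditions; no change.

[rodʒzuttug]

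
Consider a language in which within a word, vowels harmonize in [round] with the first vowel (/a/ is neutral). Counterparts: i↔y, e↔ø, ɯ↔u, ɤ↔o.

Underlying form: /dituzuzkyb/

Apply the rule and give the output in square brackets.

/u/ harmonizes with /i/ ([-round]) → [ɯ]
/u/ harmonizes with /i/ ([-round]) → [ɯ]
/y/ harmonizes with /i/ ([-round]) → [i]

[ditɯzɯzkib]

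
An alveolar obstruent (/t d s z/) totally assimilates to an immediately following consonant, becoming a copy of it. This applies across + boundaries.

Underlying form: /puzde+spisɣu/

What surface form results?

/z/ before /d/ → [d] (total assimilation)
/s/ before /p/ → [p] (total assimilation)
/s/ before /ɣ/ → [ɣ] (total assimilation)

[pudde+ppiɣɣu]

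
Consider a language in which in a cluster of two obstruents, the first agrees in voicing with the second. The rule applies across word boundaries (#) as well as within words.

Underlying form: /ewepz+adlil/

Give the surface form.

[ewebz+adlil]

/p/ before /z/ (voiced) → [b]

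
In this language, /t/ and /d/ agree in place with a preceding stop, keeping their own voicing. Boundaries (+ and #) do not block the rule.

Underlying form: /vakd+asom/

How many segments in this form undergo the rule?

/d/ after /k/ (velar) → [g]
1 segment changes.

1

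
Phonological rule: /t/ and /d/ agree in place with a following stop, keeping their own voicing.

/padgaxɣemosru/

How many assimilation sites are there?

1

/d/ before /g/ (velar) → [g]
1 segment changes.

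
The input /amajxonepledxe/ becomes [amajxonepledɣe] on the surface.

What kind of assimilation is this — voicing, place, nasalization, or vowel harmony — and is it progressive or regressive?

voicing assimilation, progressive

/x/→[ɣ].
Each target copies a feature from the preceding segment, so the direction is progressive.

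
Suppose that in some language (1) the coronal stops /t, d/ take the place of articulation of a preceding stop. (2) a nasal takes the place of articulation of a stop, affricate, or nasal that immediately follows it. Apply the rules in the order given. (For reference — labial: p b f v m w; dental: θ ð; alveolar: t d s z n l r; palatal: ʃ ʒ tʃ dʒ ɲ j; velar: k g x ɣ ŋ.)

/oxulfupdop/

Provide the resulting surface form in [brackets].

Rule 1: /d/ after /p/ (labial) → [b]
After rule 1: oxulfupbop
Rule 2: no segment meets the rule's conditions; no change.

[oxulfupbop]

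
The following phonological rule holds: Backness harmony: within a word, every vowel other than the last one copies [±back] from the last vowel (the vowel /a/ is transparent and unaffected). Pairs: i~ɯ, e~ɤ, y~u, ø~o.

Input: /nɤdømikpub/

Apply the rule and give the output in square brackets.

/ø/ harmonizes with /u/ ([+back]) → [o]
/i/ harmonizes with /u/ ([+back]) → [ɯ]

[nɤdomɯkpub]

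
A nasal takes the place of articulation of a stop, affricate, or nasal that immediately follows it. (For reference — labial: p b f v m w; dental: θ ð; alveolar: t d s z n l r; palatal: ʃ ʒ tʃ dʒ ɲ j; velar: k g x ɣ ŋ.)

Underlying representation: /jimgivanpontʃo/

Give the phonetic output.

[jiŋgivampoɲtʃo]

/m/ before /g/ (velar) → [ŋ]
/n/ before /p/ (labial) → [m]
/n/ before /tʃ/ (palatal) → [ɲ]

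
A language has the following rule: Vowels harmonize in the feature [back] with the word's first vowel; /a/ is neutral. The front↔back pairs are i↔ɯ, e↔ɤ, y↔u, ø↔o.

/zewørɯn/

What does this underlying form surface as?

[zewørin]

/ɯ/ harmonizes with /e/ ([-back]) → [i]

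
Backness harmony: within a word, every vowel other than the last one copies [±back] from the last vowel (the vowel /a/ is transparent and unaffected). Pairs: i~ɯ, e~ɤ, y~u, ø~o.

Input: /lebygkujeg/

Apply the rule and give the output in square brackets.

[lebygkyjeg]

/u/ harmonizes with /e/ ([-back]) → [y]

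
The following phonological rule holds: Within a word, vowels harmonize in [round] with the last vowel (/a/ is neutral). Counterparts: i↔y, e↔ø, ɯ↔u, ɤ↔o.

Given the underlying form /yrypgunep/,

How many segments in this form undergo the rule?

/y/ harmonizes with /e/ ([-round]) → [i]
/y/ harmonizes with /e/ ([-round]) → [i]
/u/ harmonizes with /e/ ([-round]) → [ɯ]
3 segments change.

3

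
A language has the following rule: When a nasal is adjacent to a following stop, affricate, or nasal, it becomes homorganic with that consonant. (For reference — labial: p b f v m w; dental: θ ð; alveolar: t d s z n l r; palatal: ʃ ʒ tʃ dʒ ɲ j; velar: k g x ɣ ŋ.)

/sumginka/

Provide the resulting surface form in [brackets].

/m/ before /g/ (velar) → [ŋ]
/n/ before /k/ (velar) → [ŋ]

[suŋgiŋka]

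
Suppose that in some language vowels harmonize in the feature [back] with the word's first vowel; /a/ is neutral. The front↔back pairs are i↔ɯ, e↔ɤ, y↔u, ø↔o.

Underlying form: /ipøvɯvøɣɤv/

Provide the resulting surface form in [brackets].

[ipøvivøɣev]

/ɯ/ harmonizes with /i/ ([-back]) → [i]
/ɤ/ harmonizes with /i/ ([-back]) → [e]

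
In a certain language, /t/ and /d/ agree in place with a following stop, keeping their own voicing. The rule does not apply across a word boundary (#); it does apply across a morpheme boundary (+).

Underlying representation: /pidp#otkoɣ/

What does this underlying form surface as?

/d/ before /p/ (labial) → [b]
/t/ before /k/ (velar) → [k]

[pibp#okkoɣ]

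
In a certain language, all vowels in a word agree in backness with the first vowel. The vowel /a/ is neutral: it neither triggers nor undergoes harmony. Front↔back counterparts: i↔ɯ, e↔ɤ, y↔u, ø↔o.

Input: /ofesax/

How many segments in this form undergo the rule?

1

/e/ harmonizes with /o/ ([+back]) → [ɤ]
1 segment changes.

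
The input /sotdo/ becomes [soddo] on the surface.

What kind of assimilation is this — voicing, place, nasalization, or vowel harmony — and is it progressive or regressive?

voicing assimilation, regressive

/t/→[d].
Each target copies a feature from the following segment, so the direction is regressive.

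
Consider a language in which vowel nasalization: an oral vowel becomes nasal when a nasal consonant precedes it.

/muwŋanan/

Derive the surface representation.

[mũwŋãnãn]

/u/ after nasal /m/ → [ũ]
/a/ after nasal /ŋ/ → [ã]
/a/ after nasal /n/ → [ã]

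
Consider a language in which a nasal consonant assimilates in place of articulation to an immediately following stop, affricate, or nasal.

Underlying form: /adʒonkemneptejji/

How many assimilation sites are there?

2

/n/ before /k/ (velar) → [ŋ]
/m/ before /n/ (alveolar) → [n]
2 segments change.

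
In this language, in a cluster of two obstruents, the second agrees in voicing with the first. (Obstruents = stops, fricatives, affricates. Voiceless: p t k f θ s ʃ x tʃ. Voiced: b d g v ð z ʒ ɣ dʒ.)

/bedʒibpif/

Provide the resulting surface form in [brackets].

[bedʒibbif]

/p/ after /b/ (voiced) → [b]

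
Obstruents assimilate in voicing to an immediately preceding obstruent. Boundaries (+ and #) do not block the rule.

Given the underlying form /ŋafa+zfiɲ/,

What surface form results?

/f/ after /z/ (voiced) → [v]

[ŋafa+zviɲ]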